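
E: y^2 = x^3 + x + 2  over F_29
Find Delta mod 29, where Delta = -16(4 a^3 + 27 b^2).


4 a^3 + 27 b^2 = 4*1^3 + 27*2^2 = 4 + 108 = 112
Delta = -16 * (112) = -1792
Delta mod 29 = 6

Delta = 6 (mod 29)


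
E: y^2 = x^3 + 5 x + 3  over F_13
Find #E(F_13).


For each x in F_13, count y with y^2 = x^3 + 5 x + 3 mod 13:
  x = 0: RHS = 3, y in [4, 9]  -> 2 point(s)
  x = 1: RHS = 9, y in [3, 10]  -> 2 point(s)
  x = 4: RHS = 9, y in [3, 10]  -> 2 point(s)
  x = 5: RHS = 10, y in [6, 7]  -> 2 point(s)
  x = 7: RHS = 4, y in [2, 11]  -> 2 point(s)
  x = 8: RHS = 9, y in [3, 10]  -> 2 point(s)
  x = 9: RHS = 10, y in [6, 7]  -> 2 point(s)
  x = 10: RHS = 0, y in [0]  -> 1 point(s)
  x = 12: RHS = 10, y in [6, 7]  -> 2 point(s)
Affine points: 17. Add the point at infinity: total = 18.

#E(F_13) = 18


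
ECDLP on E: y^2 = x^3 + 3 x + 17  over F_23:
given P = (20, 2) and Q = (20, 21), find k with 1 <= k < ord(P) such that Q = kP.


Enumerate multiples of P until we hit Q = (20, 21):
  1P = (20, 2)
  2P = (22, 6)
  3P = (8, 22)
  4P = (8, 1)
  5P = (22, 17)
  6P = (20, 21)
Match found at i = 6.

k = 6


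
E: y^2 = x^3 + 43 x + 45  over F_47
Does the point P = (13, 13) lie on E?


Check whether y^2 = x^3 + 43 x + 45 (mod 47) for (x, y) = (13, 13).
LHS: y^2 = 13^2 mod 47 = 28
RHS: x^3 + 43 x + 45 = 13^3 + 43*13 + 45 mod 47 = 28
LHS = RHS

Yes, on the curve


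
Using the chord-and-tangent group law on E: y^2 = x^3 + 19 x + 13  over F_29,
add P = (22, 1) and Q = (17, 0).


P != Q, so use the chord formula.
s = (y2 - y1) / (x2 - x1) = (28) / (24) mod 29 = 6
x3 = s^2 - x1 - x2 mod 29 = 6^2 - 22 - 17 = 26
y3 = s (x1 - x3) - y1 mod 29 = 6 * (22 - 26) - 1 = 4

P + Q = (26, 4)


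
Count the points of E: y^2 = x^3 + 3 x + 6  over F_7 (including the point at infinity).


For each x in F_7, count y with y^2 = x^3 + 3 x + 6 mod 7:
  x = 3: RHS = 0, y in [0]  -> 1 point(s)
  x = 6: RHS = 2, y in [3, 4]  -> 2 point(s)
Affine points: 3. Add the point at infinity: total = 4.

#E(F_7) = 4


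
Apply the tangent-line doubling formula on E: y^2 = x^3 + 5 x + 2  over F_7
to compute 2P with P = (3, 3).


Doubling: s = (3 x1^2 + a) / (2 y1)
s = (3*3^2 + 5) / (2*3) mod 7 = 3
x3 = s^2 - 2 x1 mod 7 = 3^2 - 2*3 = 3
y3 = s (x1 - x3) - y1 mod 7 = 3 * (3 - 3) - 3 = 4

2P = (3, 4)


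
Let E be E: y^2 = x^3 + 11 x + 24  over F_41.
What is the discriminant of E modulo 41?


4 a^3 + 27 b^2 = 4*11^3 + 27*24^2 = 5324 + 15552 = 20876
Delta = -16 * (20876) = -334016
Delta mod 41 = 11

Delta = 11 (mod 41)


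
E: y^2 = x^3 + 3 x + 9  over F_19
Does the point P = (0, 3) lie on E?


Check whether y^2 = x^3 + 3 x + 9 (mod 19) for (x, y) = (0, 3).
LHS: y^2 = 3^2 mod 19 = 9
RHS: x^3 + 3 x + 9 = 0^3 + 3*0 + 9 mod 19 = 9
LHS = RHS

Yes, on the curve


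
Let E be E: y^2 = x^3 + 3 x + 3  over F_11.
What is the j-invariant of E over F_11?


Delta = -16(4 a^3 + 27 b^2) mod 11 = 5
-1728 * (4 a)^3 = -1728 * (4*3)^3 mod 11 = 10
j = 10 * 5^(-1) mod 11 = 2

j = 2 (mod 11)


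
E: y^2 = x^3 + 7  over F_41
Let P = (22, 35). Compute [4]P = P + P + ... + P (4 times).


k = 4 = 100_2 (binary, LSB first: 001)
Double-and-add from P = (22, 35):
  bit 0 = 0: acc unchanged = O
  bit 1 = 0: acc unchanged = O
  bit 2 = 1: acc = O + (38, 29) = (38, 29)

4P = (38, 29)


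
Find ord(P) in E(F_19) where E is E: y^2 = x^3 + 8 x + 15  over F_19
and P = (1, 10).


Compute successive multiples of P until we hit O:
  1P = (1, 10)
  2P = (5, 3)
  3P = (3, 3)
  4P = (13, 13)
  5P = (11, 16)
  6P = (18, 14)
  7P = (4, 15)
  8P = (2, 1)
  ... (continuing to 17P)
  17P = O

ord(P) = 17


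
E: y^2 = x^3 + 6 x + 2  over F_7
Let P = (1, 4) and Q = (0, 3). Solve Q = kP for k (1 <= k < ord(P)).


Enumerate multiples of P until we hit Q = (0, 3):
  1P = (1, 4)
  2P = (2, 1)
  3P = (6, 4)
  4P = (0, 3)
Match found at i = 4.

k = 4


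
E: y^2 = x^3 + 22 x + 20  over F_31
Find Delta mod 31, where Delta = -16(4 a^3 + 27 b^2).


4 a^3 + 27 b^2 = 4*22^3 + 27*20^2 = 42592 + 10800 = 53392
Delta = -16 * (53392) = -854272
Delta mod 31 = 26

Delta = 26 (mod 31)


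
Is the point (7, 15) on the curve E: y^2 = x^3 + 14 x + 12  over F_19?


Check whether y^2 = x^3 + 14 x + 12 (mod 19) for (x, y) = (7, 15).
LHS: y^2 = 15^2 mod 19 = 16
RHS: x^3 + 14 x + 12 = 7^3 + 14*7 + 12 mod 19 = 16
LHS = RHS

Yes, on the curve


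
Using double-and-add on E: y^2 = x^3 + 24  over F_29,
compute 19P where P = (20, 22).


k = 19 = 10011_2 (binary, LSB first: 11001)
Double-and-add from P = (20, 22):
  bit 0 = 1: acc = O + (20, 22) = (20, 22)
  bit 1 = 1: acc = (20, 22) + (9, 17) = (5, 27)
  bit 2 = 0: acc unchanged = (5, 27)
  bit 3 = 0: acc unchanged = (5, 27)
  bit 4 = 1: acc = (5, 27) + (21, 18) = (10, 3)

19P = (10, 3)


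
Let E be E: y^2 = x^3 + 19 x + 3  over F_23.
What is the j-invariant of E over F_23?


Delta = -16(4 a^3 + 27 b^2) mod 23 = 1
-1728 * (4 a)^3 = -1728 * (4*19)^3 mod 23 = 6
j = 6 * 1^(-1) mod 23 = 6

j = 6 (mod 23)


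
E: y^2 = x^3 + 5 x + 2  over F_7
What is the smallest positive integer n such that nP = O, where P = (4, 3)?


Compute successive multiples of P until we hit O:
  1P = (4, 3)
  2P = (1, 6)
  3P = (3, 3)
  4P = (0, 4)
  5P = (0, 3)
  6P = (3, 4)
  7P = (1, 1)
  8P = (4, 4)
  ... (continuing to 9P)
  9P = O

ord(P) = 9


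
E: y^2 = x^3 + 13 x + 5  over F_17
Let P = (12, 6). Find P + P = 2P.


Doubling: s = (3 x1^2 + a) / (2 y1)
s = (3*12^2 + 13) / (2*6) mod 17 = 13
x3 = s^2 - 2 x1 mod 17 = 13^2 - 2*12 = 9
y3 = s (x1 - x3) - y1 mod 17 = 13 * (12 - 9) - 6 = 16

2P = (9, 16)


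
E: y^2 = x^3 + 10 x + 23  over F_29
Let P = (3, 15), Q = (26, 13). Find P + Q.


P != Q, so use the chord formula.
s = (y2 - y1) / (x2 - x1) = (27) / (23) mod 29 = 10
x3 = s^2 - x1 - x2 mod 29 = 10^2 - 3 - 26 = 13
y3 = s (x1 - x3) - y1 mod 29 = 10 * (3 - 13) - 15 = 1

P + Q = (13, 1)


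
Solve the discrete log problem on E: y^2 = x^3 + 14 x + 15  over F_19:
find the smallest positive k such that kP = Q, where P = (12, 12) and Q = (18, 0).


Enumerate multiples of P until we hit Q = (18, 0):
  1P = (12, 12)
  2P = (18, 0)
Match found at i = 2.

k = 2


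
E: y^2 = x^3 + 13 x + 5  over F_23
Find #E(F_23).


For each x in F_23, count y with y^2 = x^3 + 13 x + 5 mod 23:
  x = 2: RHS = 16, y in [4, 19]  -> 2 point(s)
  x = 3: RHS = 2, y in [5, 18]  -> 2 point(s)
  x = 4: RHS = 6, y in [11, 12]  -> 2 point(s)
  x = 6: RHS = 0, y in [0]  -> 1 point(s)
  x = 7: RHS = 2, y in [5, 18]  -> 2 point(s)
  x = 8: RHS = 0, y in [0]  -> 1 point(s)
  x = 9: RHS = 0, y in [0]  -> 1 point(s)
  x = 10: RHS = 8, y in [10, 13]  -> 2 point(s)
  x = 12: RHS = 3, y in [7, 16]  -> 2 point(s)
  x = 13: RHS = 2, y in [5, 18]  -> 2 point(s)
  x = 16: RHS = 8, y in [10, 13]  -> 2 point(s)
  x = 19: RHS = 4, y in [2, 21]  -> 2 point(s)
  x = 20: RHS = 8, y in [10, 13]  -> 2 point(s)
Affine points: 23. Add the point at infinity: total = 24.

#E(F_23) = 24


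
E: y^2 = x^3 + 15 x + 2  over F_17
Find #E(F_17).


For each x in F_17, count y with y^2 = x^3 + 15 x + 2 mod 17:
  x = 0: RHS = 2, y in [6, 11]  -> 2 point(s)
  x = 1: RHS = 1, y in [1, 16]  -> 2 point(s)
  x = 5: RHS = 15, y in [7, 10]  -> 2 point(s)
  x = 6: RHS = 2, y in [6, 11]  -> 2 point(s)
  x = 7: RHS = 8, y in [5, 12]  -> 2 point(s)
  x = 9: RHS = 16, y in [4, 13]  -> 2 point(s)
  x = 10: RHS = 13, y in [8, 9]  -> 2 point(s)
  x = 11: RHS = 2, y in [6, 11]  -> 2 point(s)
  x = 14: RHS = 15, y in [7, 10]  -> 2 point(s)
  x = 15: RHS = 15, y in [7, 10]  -> 2 point(s)
Affine points: 20. Add the point at infinity: total = 21.

#E(F_17) = 21


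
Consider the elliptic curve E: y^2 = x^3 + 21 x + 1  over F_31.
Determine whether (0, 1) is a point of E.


Check whether y^2 = x^3 + 21 x + 1 (mod 31) for (x, y) = (0, 1).
LHS: y^2 = 1^2 mod 31 = 1
RHS: x^3 + 21 x + 1 = 0^3 + 21*0 + 1 mod 31 = 1
LHS = RHS

Yes, on the curve


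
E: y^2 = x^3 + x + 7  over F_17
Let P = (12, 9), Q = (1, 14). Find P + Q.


P != Q, so use the chord formula.
s = (y2 - y1) / (x2 - x1) = (5) / (6) mod 17 = 15
x3 = s^2 - x1 - x2 mod 17 = 15^2 - 12 - 1 = 8
y3 = s (x1 - x3) - y1 mod 17 = 15 * (12 - 8) - 9 = 0

P + Q = (8, 0)


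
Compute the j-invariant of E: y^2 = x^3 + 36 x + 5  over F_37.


Delta = -16(4 a^3 + 27 b^2) mod 37 = 31
-1728 * (4 a)^3 = -1728 * (4*36)^3 mod 37 = 36
j = 36 * 31^(-1) mod 37 = 31

j = 31 (mod 37)


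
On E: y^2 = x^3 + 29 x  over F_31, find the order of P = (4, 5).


Compute successive multiples of P until we hit O:
  1P = (4, 5)
  2P = (2, 29)
  3P = (14, 22)
  4P = (10, 22)
  5P = (19, 30)
  6P = (28, 17)
  7P = (7, 9)
  8P = (8, 0)
  ... (continuing to 16P)
  16P = O

ord(P) = 16


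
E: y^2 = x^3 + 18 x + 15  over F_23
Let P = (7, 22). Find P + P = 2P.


Doubling: s = (3 x1^2 + a) / (2 y1)
s = (3*7^2 + 18) / (2*22) mod 23 = 21
x3 = s^2 - 2 x1 mod 23 = 21^2 - 2*7 = 13
y3 = s (x1 - x3) - y1 mod 23 = 21 * (7 - 13) - 22 = 13

2P = (13, 13)


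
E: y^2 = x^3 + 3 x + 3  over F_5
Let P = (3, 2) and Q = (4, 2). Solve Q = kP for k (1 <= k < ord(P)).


Enumerate multiples of P until we hit Q = (4, 2):
  1P = (3, 2)
  2P = (4, 3)
  3P = (4, 2)
Match found at i = 3.

k = 3


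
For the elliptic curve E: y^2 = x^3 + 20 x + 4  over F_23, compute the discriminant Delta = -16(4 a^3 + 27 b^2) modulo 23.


4 a^3 + 27 b^2 = 4*20^3 + 27*4^2 = 32000 + 432 = 32432
Delta = -16 * (32432) = -518912
Delta mod 23 = 14

Delta = 14 (mod 23)


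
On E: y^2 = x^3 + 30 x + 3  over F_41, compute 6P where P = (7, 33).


k = 6 = 110_2 (binary, LSB first: 011)
Double-and-add from P = (7, 33):
  bit 0 = 0: acc unchanged = O
  bit 1 = 1: acc = O + (7, 8) = (7, 8)
  bit 2 = 1: acc = (7, 8) + (7, 33) = O

6P = O


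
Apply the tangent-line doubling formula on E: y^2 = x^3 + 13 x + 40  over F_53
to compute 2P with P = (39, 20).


Doubling: s = (3 x1^2 + a) / (2 y1)
s = (3*39^2 + 13) / (2*20) mod 53 = 19
x3 = s^2 - 2 x1 mod 53 = 19^2 - 2*39 = 18
y3 = s (x1 - x3) - y1 mod 53 = 19 * (39 - 18) - 20 = 8

2P = (18, 8)


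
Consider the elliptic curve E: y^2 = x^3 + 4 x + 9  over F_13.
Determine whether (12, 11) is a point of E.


Check whether y^2 = x^3 + 4 x + 9 (mod 13) for (x, y) = (12, 11).
LHS: y^2 = 11^2 mod 13 = 4
RHS: x^3 + 4 x + 9 = 12^3 + 4*12 + 9 mod 13 = 4
LHS = RHS

Yes, on the curve


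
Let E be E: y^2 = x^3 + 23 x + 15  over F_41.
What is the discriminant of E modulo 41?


4 a^3 + 27 b^2 = 4*23^3 + 27*15^2 = 48668 + 6075 = 54743
Delta = -16 * (54743) = -875888
Delta mod 41 = 36

Delta = 36 (mod 41)


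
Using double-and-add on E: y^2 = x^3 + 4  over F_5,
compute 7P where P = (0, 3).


k = 7 = 111_2 (binary, LSB first: 111)
Double-and-add from P = (0, 3):
  bit 0 = 1: acc = O + (0, 3) = (0, 3)
  bit 1 = 1: acc = (0, 3) + (0, 2) = O
  bit 2 = 1: acc = O + (0, 3) = (0, 3)

7P = (0, 3)


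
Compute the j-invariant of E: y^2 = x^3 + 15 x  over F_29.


Delta = -16(4 a^3 + 27 b^2) mod 29 = 21
-1728 * (4 a)^3 = -1728 * (4*15)^3 mod 29 = 9
j = 9 * 21^(-1) mod 29 = 17

j = 17 (mod 29)


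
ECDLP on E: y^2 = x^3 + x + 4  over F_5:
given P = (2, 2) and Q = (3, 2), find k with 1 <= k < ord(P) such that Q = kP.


Enumerate multiples of P until we hit Q = (3, 2):
  1P = (2, 2)
  2P = (0, 2)
  3P = (3, 3)
  4P = (1, 4)
  5P = (1, 1)
  6P = (3, 2)
Match found at i = 6.

k = 6


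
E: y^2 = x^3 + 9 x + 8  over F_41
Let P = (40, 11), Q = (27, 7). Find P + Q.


P != Q, so use the chord formula.
s = (y2 - y1) / (x2 - x1) = (37) / (28) mod 41 = 35
x3 = s^2 - x1 - x2 mod 41 = 35^2 - 40 - 27 = 10
y3 = s (x1 - x3) - y1 mod 41 = 35 * (40 - 10) - 11 = 14

P + Q = (10, 14)


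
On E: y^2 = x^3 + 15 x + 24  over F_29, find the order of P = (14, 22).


Compute successive multiples of P until we hit O:
  1P = (14, 22)
  2P = (0, 13)
  3P = (20, 28)
  4P = (25, 25)
  5P = (15, 12)
  6P = (13, 26)
  7P = (18, 23)
  8P = (17, 28)
  ... (continuing to 25P)
  25P = O

ord(P) = 25


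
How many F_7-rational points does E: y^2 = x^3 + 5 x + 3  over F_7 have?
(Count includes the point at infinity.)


For each x in F_7, count y with y^2 = x^3 + 5 x + 3 mod 7:
  x = 1: RHS = 2, y in [3, 4]  -> 2 point(s)
  x = 2: RHS = 0, y in [0]  -> 1 point(s)
  x = 6: RHS = 4, y in [2, 5]  -> 2 point(s)
Affine points: 5. Add the point at infinity: total = 6.

#E(F_7) = 6


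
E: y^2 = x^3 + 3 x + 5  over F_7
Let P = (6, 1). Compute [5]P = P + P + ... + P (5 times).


k = 5 = 101_2 (binary, LSB first: 101)
Double-and-add from P = (6, 1):
  bit 0 = 1: acc = O + (6, 1) = (6, 1)
  bit 1 = 0: acc unchanged = (6, 1)
  bit 2 = 1: acc = (6, 1) + (1, 4) = (4, 2)

5P = (4, 2)


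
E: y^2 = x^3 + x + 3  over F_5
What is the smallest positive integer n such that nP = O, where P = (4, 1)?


Compute successive multiples of P until we hit O:
  1P = (4, 1)
  2P = (1, 0)
  3P = (4, 4)
  4P = O

ord(P) = 4


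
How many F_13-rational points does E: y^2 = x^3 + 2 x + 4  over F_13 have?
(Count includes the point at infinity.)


For each x in F_13, count y with y^2 = x^3 + 2 x + 4 mod 13:
  x = 0: RHS = 4, y in [2, 11]  -> 2 point(s)
  x = 2: RHS = 3, y in [4, 9]  -> 2 point(s)
  x = 5: RHS = 9, y in [3, 10]  -> 2 point(s)
  x = 7: RHS = 10, y in [6, 7]  -> 2 point(s)
  x = 8: RHS = 12, y in [5, 8]  -> 2 point(s)
  x = 9: RHS = 10, y in [6, 7]  -> 2 point(s)
  x = 10: RHS = 10, y in [6, 7]  -> 2 point(s)
  x = 12: RHS = 1, y in [1, 12]  -> 2 point(s)
Affine points: 16. Add the point at infinity: total = 17.

#E(F_13) = 17


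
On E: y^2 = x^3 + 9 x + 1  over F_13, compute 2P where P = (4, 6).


Doubling: s = (3 x1^2 + a) / (2 y1)
s = (3*4^2 + 9) / (2*6) mod 13 = 8
x3 = s^2 - 2 x1 mod 13 = 8^2 - 2*4 = 4
y3 = s (x1 - x3) - y1 mod 13 = 8 * (4 - 4) - 6 = 7

2P = (4, 7)


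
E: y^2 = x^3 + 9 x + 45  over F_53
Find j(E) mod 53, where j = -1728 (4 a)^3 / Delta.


Delta = -16(4 a^3 + 27 b^2) mod 53 = 2
-1728 * (4 a)^3 = -1728 * (4*9)^3 mod 53 = 18
j = 18 * 2^(-1) mod 53 = 9

j = 9 (mod 53)


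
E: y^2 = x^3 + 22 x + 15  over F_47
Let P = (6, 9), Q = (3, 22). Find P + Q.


P != Q, so use the chord formula.
s = (y2 - y1) / (x2 - x1) = (13) / (44) mod 47 = 27
x3 = s^2 - x1 - x2 mod 47 = 27^2 - 6 - 3 = 15
y3 = s (x1 - x3) - y1 mod 47 = 27 * (6 - 15) - 9 = 30

P + Q = (15, 30)


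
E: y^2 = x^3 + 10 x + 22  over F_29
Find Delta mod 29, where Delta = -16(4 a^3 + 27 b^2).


4 a^3 + 27 b^2 = 4*10^3 + 27*22^2 = 4000 + 13068 = 17068
Delta = -16 * (17068) = -273088
Delta mod 29 = 5

Delta = 5 (mod 29)


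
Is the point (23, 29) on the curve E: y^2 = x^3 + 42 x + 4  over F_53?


Check whether y^2 = x^3 + 42 x + 4 (mod 53) for (x, y) = (23, 29).
LHS: y^2 = 29^2 mod 53 = 46
RHS: x^3 + 42 x + 4 = 23^3 + 42*23 + 4 mod 53 = 46
LHS = RHS

Yes, on the curve


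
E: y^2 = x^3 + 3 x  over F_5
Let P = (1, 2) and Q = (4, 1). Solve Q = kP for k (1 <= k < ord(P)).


Enumerate multiples of P until we hit Q = (4, 1):
  1P = (1, 2)
  2P = (4, 1)
Match found at i = 2.

k = 2


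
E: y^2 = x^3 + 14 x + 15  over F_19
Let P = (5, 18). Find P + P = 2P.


Doubling: s = (3 x1^2 + a) / (2 y1)
s = (3*5^2 + 14) / (2*18) mod 19 = 3
x3 = s^2 - 2 x1 mod 19 = 3^2 - 2*5 = 18
y3 = s (x1 - x3) - y1 mod 19 = 3 * (5 - 18) - 18 = 0

2P = (18, 0)


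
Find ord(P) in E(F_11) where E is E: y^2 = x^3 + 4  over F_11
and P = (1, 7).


Compute successive multiples of P until we hit O:
  1P = (1, 7)
  2P = (10, 6)
  3P = (3, 3)
  4P = (0, 2)
  5P = (2, 10)
  6P = (6, 0)
  7P = (2, 1)
  8P = (0, 9)
  ... (continuing to 12P)
  12P = O

ord(P) = 12


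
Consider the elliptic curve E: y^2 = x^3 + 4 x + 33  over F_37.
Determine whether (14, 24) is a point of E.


Check whether y^2 = x^3 + 4 x + 33 (mod 37) for (x, y) = (14, 24).
LHS: y^2 = 24^2 mod 37 = 21
RHS: x^3 + 4 x + 33 = 14^3 + 4*14 + 33 mod 37 = 21
LHS = RHS

Yes, on the curve


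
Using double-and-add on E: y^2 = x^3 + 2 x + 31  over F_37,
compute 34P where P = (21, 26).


k = 34 = 100010_2 (binary, LSB first: 010001)
Double-and-add from P = (21, 26):
  bit 0 = 0: acc unchanged = O
  bit 1 = 1: acc = O + (36, 18) = (36, 18)
  bit 2 = 0: acc unchanged = (36, 18)
  bit 3 = 0: acc unchanged = (36, 18)
  bit 4 = 0: acc unchanged = (36, 18)
  bit 5 = 1: acc = (36, 18) + (31, 32) = (3, 8)

34P = (3, 8)


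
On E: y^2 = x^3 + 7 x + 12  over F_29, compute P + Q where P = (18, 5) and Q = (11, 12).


P != Q, so use the chord formula.
s = (y2 - y1) / (x2 - x1) = (7) / (22) mod 29 = 28
x3 = s^2 - x1 - x2 mod 29 = 28^2 - 18 - 11 = 1
y3 = s (x1 - x3) - y1 mod 29 = 28 * (18 - 1) - 5 = 7

P + Q = (1, 7)


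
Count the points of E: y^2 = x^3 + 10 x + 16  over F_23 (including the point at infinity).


For each x in F_23, count y with y^2 = x^3 + 10 x + 16 mod 23:
  x = 0: RHS = 16, y in [4, 19]  -> 2 point(s)
  x = 1: RHS = 4, y in [2, 21]  -> 2 point(s)
  x = 3: RHS = 4, y in [2, 21]  -> 2 point(s)
  x = 6: RHS = 16, y in [4, 19]  -> 2 point(s)
  x = 10: RHS = 12, y in [9, 14]  -> 2 point(s)
  x = 11: RHS = 8, y in [10, 13]  -> 2 point(s)
  x = 12: RHS = 1, y in [1, 22]  -> 2 point(s)
  x = 14: RHS = 2, y in [5, 18]  -> 2 point(s)
  x = 17: RHS = 16, y in [4, 19]  -> 2 point(s)
  x = 18: RHS = 2, y in [5, 18]  -> 2 point(s)
  x = 19: RHS = 4, y in [2, 21]  -> 2 point(s)
Affine points: 22. Add the point at infinity: total = 23.

#E(F_23) = 23


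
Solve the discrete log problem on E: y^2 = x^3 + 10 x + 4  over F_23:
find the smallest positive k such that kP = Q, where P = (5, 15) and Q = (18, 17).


Enumerate multiples of P until we hit Q = (18, 17):
  1P = (5, 15)
  2P = (14, 17)
  3P = (12, 9)
  4P = (18, 6)
  5P = (13, 10)
  6P = (0, 2)
  7P = (22, 19)
  8P = (22, 4)
  9P = (0, 21)
  10P = (13, 13)
  11P = (18, 17)
Match found at i = 11.

k = 11


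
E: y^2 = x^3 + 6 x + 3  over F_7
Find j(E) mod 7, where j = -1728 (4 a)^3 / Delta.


Delta = -16(4 a^3 + 27 b^2) mod 7 = 5
-1728 * (4 a)^3 = -1728 * (4*6)^3 mod 7 = 6
j = 6 * 5^(-1) mod 7 = 4

j = 4 (mod 7)


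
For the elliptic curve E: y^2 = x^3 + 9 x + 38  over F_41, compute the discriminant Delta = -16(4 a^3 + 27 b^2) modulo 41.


4 a^3 + 27 b^2 = 4*9^3 + 27*38^2 = 2916 + 38988 = 41904
Delta = -16 * (41904) = -670464
Delta mod 41 = 9

Delta = 9 (mod 41)


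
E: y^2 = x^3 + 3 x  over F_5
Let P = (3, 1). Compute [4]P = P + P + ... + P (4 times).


k = 4 = 100_2 (binary, LSB first: 001)
Double-and-add from P = (3, 1):
  bit 0 = 0: acc unchanged = O
  bit 1 = 0: acc unchanged = O
  bit 2 = 1: acc = O + (1, 2) = (1, 2)

4P = (1, 2)


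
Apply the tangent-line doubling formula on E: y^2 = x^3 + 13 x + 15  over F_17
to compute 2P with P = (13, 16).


Doubling: s = (3 x1^2 + a) / (2 y1)
s = (3*13^2 + 13) / (2*16) mod 17 = 12
x3 = s^2 - 2 x1 mod 17 = 12^2 - 2*13 = 16
y3 = s (x1 - x3) - y1 mod 17 = 12 * (13 - 16) - 16 = 16

2P = (16, 16)


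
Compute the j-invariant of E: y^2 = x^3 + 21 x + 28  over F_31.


Delta = -16(4 a^3 + 27 b^2) mod 31 = 3
-1728 * (4 a)^3 = -1728 * (4*21)^3 mod 31 = 27
j = 27 * 3^(-1) mod 31 = 9

j = 9 (mod 31)


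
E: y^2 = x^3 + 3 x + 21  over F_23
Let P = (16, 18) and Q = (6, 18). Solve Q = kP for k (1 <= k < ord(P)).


Enumerate multiples of P until we hit Q = (6, 18):
  1P = (16, 18)
  2P = (9, 15)
  3P = (1, 18)
  4P = (6, 5)
  5P = (2, 14)
  6P = (14, 22)
  7P = (20, 13)
  8P = (13, 7)
  9P = (10, 4)
  10P = (5, 0)
  11P = (10, 19)
  12P = (13, 16)
  13P = (20, 10)
  14P = (14, 1)
  15P = (2, 9)
  16P = (6, 18)
Match found at i = 16.

k = 16


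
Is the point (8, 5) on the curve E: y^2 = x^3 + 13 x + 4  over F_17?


Check whether y^2 = x^3 + 13 x + 4 (mod 17) for (x, y) = (8, 5).
LHS: y^2 = 5^2 mod 17 = 8
RHS: x^3 + 13 x + 4 = 8^3 + 13*8 + 4 mod 17 = 8
LHS = RHS

Yes, on the curve


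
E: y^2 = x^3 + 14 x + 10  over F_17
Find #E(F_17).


For each x in F_17, count y with y^2 = x^3 + 14 x + 10 mod 17:
  x = 1: RHS = 8, y in [5, 12]  -> 2 point(s)
  x = 5: RHS = 1, y in [1, 16]  -> 2 point(s)
  x = 6: RHS = 4, y in [2, 15]  -> 2 point(s)
  x = 7: RHS = 9, y in [3, 14]  -> 2 point(s)
  x = 9: RHS = 15, y in [7, 10]  -> 2 point(s)
  x = 11: RHS = 16, y in [4, 13]  -> 2 point(s)
  x = 12: RHS = 2, y in [6, 11]  -> 2 point(s)
  x = 13: RHS = 9, y in [3, 14]  -> 2 point(s)
  x = 14: RHS = 9, y in [3, 14]  -> 2 point(s)
  x = 15: RHS = 8, y in [5, 12]  -> 2 point(s)
Affine points: 20. Add the point at infinity: total = 21.

#E(F_17) = 21


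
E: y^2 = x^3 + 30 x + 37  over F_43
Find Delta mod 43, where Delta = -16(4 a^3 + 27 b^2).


4 a^3 + 27 b^2 = 4*30^3 + 27*37^2 = 108000 + 36963 = 144963
Delta = -16 * (144963) = -2319408
Delta mod 43 = 12

Delta = 12 (mod 43)


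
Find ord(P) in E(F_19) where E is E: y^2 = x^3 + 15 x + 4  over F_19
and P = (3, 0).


Compute successive multiples of P until we hit O:
  1P = (3, 0)
  2P = O

ord(P) = 2


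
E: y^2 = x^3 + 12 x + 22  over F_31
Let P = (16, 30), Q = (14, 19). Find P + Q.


P != Q, so use the chord formula.
s = (y2 - y1) / (x2 - x1) = (20) / (29) mod 31 = 21
x3 = s^2 - x1 - x2 mod 31 = 21^2 - 16 - 14 = 8
y3 = s (x1 - x3) - y1 mod 31 = 21 * (16 - 8) - 30 = 14

P + Q = (8, 14)


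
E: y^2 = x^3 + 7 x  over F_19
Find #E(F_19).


For each x in F_19, count y with y^2 = x^3 + 7 x + 0 mod 19:
  x = 0: RHS = 0, y in [0]  -> 1 point(s)
  x = 4: RHS = 16, y in [4, 15]  -> 2 point(s)
  x = 6: RHS = 11, y in [7, 12]  -> 2 point(s)
  x = 8: RHS = 17, y in [6, 13]  -> 2 point(s)
  x = 10: RHS = 6, y in [5, 14]  -> 2 point(s)
  x = 12: RHS = 7, y in [8, 11]  -> 2 point(s)
  x = 14: RHS = 11, y in [7, 12]  -> 2 point(s)
  x = 16: RHS = 9, y in [3, 16]  -> 2 point(s)
  x = 17: RHS = 16, y in [4, 15]  -> 2 point(s)
  x = 18: RHS = 11, y in [7, 12]  -> 2 point(s)
Affine points: 19. Add the point at infinity: total = 20.

#E(F_19) = 20


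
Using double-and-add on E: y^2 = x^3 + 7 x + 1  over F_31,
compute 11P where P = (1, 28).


k = 11 = 1011_2 (binary, LSB first: 1101)
Double-and-add from P = (1, 28):
  bit 0 = 1: acc = O + (1, 28) = (1, 28)
  bit 1 = 1: acc = (1, 28) + (18, 21) = (20, 9)
  bit 2 = 0: acc unchanged = (20, 9)
  bit 3 = 1: acc = (20, 9) + (29, 17) = (18, 10)

11P = (18, 10)


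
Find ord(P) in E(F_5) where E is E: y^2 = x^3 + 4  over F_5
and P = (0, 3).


Compute successive multiples of P until we hit O:
  1P = (0, 3)
  2P = (0, 2)
  3P = O

ord(P) = 3


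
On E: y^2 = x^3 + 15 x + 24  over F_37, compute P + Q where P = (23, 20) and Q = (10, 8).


P != Q, so use the chord formula.
s = (y2 - y1) / (x2 - x1) = (25) / (24) mod 37 = 18
x3 = s^2 - x1 - x2 mod 37 = 18^2 - 23 - 10 = 32
y3 = s (x1 - x3) - y1 mod 37 = 18 * (23 - 32) - 20 = 3

P + Q = (32, 3)


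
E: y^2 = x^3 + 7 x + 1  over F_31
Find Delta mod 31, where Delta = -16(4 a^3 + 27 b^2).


4 a^3 + 27 b^2 = 4*7^3 + 27*1^2 = 1372 + 27 = 1399
Delta = -16 * (1399) = -22384
Delta mod 31 = 29

Delta = 29 (mod 31)


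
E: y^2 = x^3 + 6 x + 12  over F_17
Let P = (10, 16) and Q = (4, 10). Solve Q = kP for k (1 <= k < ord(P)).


Enumerate multiples of P until we hit Q = (4, 10):
  1P = (10, 16)
  2P = (14, 1)
  3P = (6, 3)
  4P = (2, 10)
  5P = (13, 3)
  6P = (9, 8)
  7P = (11, 10)
  8P = (15, 14)
  9P = (1, 11)
  10P = (4, 10)
Match found at i = 10.

k = 10


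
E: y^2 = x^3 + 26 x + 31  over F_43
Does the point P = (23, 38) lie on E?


Check whether y^2 = x^3 + 26 x + 31 (mod 43) for (x, y) = (23, 38).
LHS: y^2 = 38^2 mod 43 = 25
RHS: x^3 + 26 x + 31 = 23^3 + 26*23 + 31 mod 43 = 25
LHS = RHS

Yes, on the curve


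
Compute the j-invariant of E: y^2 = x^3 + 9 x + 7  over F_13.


Delta = -16(4 a^3 + 27 b^2) mod 13 = 10
-1728 * (4 a)^3 = -1728 * (4*9)^3 mod 13 = 12
j = 12 * 10^(-1) mod 13 = 9

j = 9 (mod 13)


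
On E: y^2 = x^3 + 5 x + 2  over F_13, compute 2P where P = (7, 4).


Doubling: s = (3 x1^2 + a) / (2 y1)
s = (3*7^2 + 5) / (2*4) mod 13 = 6
x3 = s^2 - 2 x1 mod 13 = 6^2 - 2*7 = 9
y3 = s (x1 - x3) - y1 mod 13 = 6 * (7 - 9) - 4 = 10

2P = (9, 10)


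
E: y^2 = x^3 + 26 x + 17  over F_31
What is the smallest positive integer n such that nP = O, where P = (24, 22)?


Compute successive multiples of P until we hit O:
  1P = (24, 22)
  2P = (15, 0)
  3P = (24, 9)
  4P = O

ord(P) = 4


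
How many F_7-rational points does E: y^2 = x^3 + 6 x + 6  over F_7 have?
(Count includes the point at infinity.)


For each x in F_7, count y with y^2 = x^3 + 6 x + 6 mod 7:
  x = 3: RHS = 2, y in [3, 4]  -> 2 point(s)
  x = 5: RHS = 0, y in [0]  -> 1 point(s)
Affine points: 3. Add the point at infinity: total = 4.

#E(F_7) = 4


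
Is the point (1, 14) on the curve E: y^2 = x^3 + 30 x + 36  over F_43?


Check whether y^2 = x^3 + 30 x + 36 (mod 43) for (x, y) = (1, 14).
LHS: y^2 = 14^2 mod 43 = 24
RHS: x^3 + 30 x + 36 = 1^3 + 30*1 + 36 mod 43 = 24
LHS = RHS

Yes, on the curve


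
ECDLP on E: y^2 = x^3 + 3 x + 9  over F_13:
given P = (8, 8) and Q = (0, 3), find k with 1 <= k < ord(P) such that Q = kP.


Enumerate multiples of P until we hit Q = (0, 3):
  1P = (8, 8)
  2P = (10, 5)
  3P = (7, 10)
  4P = (2, 6)
  5P = (6, 10)
  6P = (0, 10)
  7P = (1, 0)
  8P = (0, 3)
Match found at i = 8.

k = 8


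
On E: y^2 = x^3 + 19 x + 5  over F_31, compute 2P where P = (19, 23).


Doubling: s = (3 x1^2 + a) / (2 y1)
s = (3*19^2 + 19) / (2*23) mod 31 = 28
x3 = s^2 - 2 x1 mod 31 = 28^2 - 2*19 = 2
y3 = s (x1 - x3) - y1 mod 31 = 28 * (19 - 2) - 23 = 19

2P = (2, 19)


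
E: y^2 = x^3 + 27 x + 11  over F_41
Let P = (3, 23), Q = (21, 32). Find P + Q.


P != Q, so use the chord formula.
s = (y2 - y1) / (x2 - x1) = (9) / (18) mod 41 = 21
x3 = s^2 - x1 - x2 mod 41 = 21^2 - 3 - 21 = 7
y3 = s (x1 - x3) - y1 mod 41 = 21 * (3 - 7) - 23 = 16

P + Q = (7, 16)


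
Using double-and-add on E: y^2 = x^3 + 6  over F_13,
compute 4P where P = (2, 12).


k = 4 = 100_2 (binary, LSB first: 001)
Double-and-add from P = (2, 12):
  bit 0 = 0: acc unchanged = O
  bit 1 = 0: acc unchanged = O
  bit 2 = 1: acc = O + (5, 12) = (5, 12)

4P = (5, 12)


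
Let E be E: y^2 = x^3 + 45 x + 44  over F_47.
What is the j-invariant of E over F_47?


Delta = -16(4 a^3 + 27 b^2) mod 47 = 8
-1728 * (4 a)^3 = -1728 * (4*45)^3 mod 47 = 8
j = 8 * 8^(-1) mod 47 = 1

j = 1 (mod 47)


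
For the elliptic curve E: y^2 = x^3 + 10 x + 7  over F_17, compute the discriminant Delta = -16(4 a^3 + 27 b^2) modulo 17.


4 a^3 + 27 b^2 = 4*10^3 + 27*7^2 = 4000 + 1323 = 5323
Delta = -16 * (5323) = -85168
Delta mod 17 = 2

Delta = 2 (mod 17)


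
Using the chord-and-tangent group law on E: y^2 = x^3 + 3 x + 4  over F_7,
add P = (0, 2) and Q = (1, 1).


P != Q, so use the chord formula.
s = (y2 - y1) / (x2 - x1) = (6) / (1) mod 7 = 6
x3 = s^2 - x1 - x2 mod 7 = 6^2 - 0 - 1 = 0
y3 = s (x1 - x3) - y1 mod 7 = 6 * (0 - 0) - 2 = 5

P + Q = (0, 5)


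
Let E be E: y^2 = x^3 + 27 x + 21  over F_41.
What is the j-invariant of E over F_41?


Delta = -16(4 a^3 + 27 b^2) mod 41 = 28
-1728 * (4 a)^3 = -1728 * (4*27)^3 mod 41 = 37
j = 37 * 28^(-1) mod 41 = 35

j = 35 (mod 41)


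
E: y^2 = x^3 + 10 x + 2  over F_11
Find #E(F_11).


For each x in F_11, count y with y^2 = x^3 + 10 x + 2 mod 11:
  x = 3: RHS = 4, y in [2, 9]  -> 2 point(s)
  x = 5: RHS = 1, y in [1, 10]  -> 2 point(s)
  x = 6: RHS = 3, y in [5, 6]  -> 2 point(s)
  x = 8: RHS = 0, y in [0]  -> 1 point(s)
Affine points: 7. Add the point at infinity: total = 8.

#E(F_11) = 8


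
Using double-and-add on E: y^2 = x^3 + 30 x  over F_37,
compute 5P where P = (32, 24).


k = 5 = 101_2 (binary, LSB first: 101)
Double-and-add from P = (32, 24):
  bit 0 = 1: acc = O + (32, 24) = (32, 24)
  bit 1 = 0: acc unchanged = (32, 24)
  bit 2 = 1: acc = (32, 24) + (25, 24) = (17, 13)

5P = (17, 13)


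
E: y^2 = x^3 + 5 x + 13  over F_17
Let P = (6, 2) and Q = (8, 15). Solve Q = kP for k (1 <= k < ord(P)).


Enumerate multiples of P until we hit Q = (8, 15):
  1P = (6, 2)
  2P = (3, 2)
  3P = (8, 15)
Match found at i = 3.

k = 3


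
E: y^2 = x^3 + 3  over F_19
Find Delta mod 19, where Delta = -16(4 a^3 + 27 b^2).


4 a^3 + 27 b^2 = 4*0^3 + 27*3^2 = 0 + 243 = 243
Delta = -16 * (243) = -3888
Delta mod 19 = 7

Delta = 7 (mod 19)


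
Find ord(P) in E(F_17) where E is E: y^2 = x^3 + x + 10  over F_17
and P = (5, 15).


Compute successive multiples of P until we hit O:
  1P = (5, 15)
  2P = (11, 14)
  3P = (10, 0)
  4P = (11, 3)
  5P = (5, 2)
  6P = O

ord(P) = 6


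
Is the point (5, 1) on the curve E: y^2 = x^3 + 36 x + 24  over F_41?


Check whether y^2 = x^3 + 36 x + 24 (mod 41) for (x, y) = (5, 1).
LHS: y^2 = 1^2 mod 41 = 1
RHS: x^3 + 36 x + 24 = 5^3 + 36*5 + 24 mod 41 = 1
LHS = RHS

Yes, on the curve


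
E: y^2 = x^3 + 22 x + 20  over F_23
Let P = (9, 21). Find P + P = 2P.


Doubling: s = (3 x1^2 + a) / (2 y1)
s = (3*9^2 + 22) / (2*21) mod 23 = 20
x3 = s^2 - 2 x1 mod 23 = 20^2 - 2*9 = 14
y3 = s (x1 - x3) - y1 mod 23 = 20 * (9 - 14) - 21 = 17

2P = (14, 17)


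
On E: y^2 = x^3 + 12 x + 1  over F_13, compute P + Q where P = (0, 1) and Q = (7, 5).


P != Q, so use the chord formula.
s = (y2 - y1) / (x2 - x1) = (4) / (7) mod 13 = 8
x3 = s^2 - x1 - x2 mod 13 = 8^2 - 0 - 7 = 5
y3 = s (x1 - x3) - y1 mod 13 = 8 * (0 - 5) - 1 = 11

P + Q = (5, 11)


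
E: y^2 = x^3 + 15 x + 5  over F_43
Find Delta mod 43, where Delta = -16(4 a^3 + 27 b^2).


4 a^3 + 27 b^2 = 4*15^3 + 27*5^2 = 13500 + 675 = 14175
Delta = -16 * (14175) = -226800
Delta mod 43 = 25

Delta = 25 (mod 43)


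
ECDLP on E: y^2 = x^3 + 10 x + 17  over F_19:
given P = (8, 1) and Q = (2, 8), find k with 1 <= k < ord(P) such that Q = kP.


Enumerate multiples of P until we hit Q = (2, 8):
  1P = (8, 1)
  2P = (1, 3)
  3P = (0, 13)
  4P = (18, 14)
  5P = (4, 8)
  6P = (16, 13)
  7P = (2, 8)
Match found at i = 7.

k = 7


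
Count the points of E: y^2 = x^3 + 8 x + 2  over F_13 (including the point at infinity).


For each x in F_13, count y with y^2 = x^3 + 8 x + 2 mod 13:
  x = 2: RHS = 0, y in [0]  -> 1 point(s)
  x = 3: RHS = 1, y in [1, 12]  -> 2 point(s)
  x = 9: RHS = 10, y in [6, 7]  -> 2 point(s)
  x = 10: RHS = 3, y in [4, 9]  -> 2 point(s)
  x = 11: RHS = 4, y in [2, 11]  -> 2 point(s)
Affine points: 9. Add the point at infinity: total = 10.

#E(F_13) = 10


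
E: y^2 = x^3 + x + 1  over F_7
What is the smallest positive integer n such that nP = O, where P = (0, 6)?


Compute successive multiples of P until we hit O:
  1P = (0, 6)
  2P = (2, 2)
  3P = (2, 5)
  4P = (0, 1)
  5P = O

ord(P) = 5


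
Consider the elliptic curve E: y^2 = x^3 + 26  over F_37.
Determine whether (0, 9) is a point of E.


Check whether y^2 = x^3 + 0 x + 26 (mod 37) for (x, y) = (0, 9).
LHS: y^2 = 9^2 mod 37 = 7
RHS: x^3 + 0 x + 26 = 0^3 + 0*0 + 26 mod 37 = 26
LHS != RHS

No, not on the curve


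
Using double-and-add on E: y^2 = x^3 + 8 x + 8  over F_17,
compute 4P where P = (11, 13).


k = 4 = 100_2 (binary, LSB first: 001)
Double-and-add from P = (11, 13):
  bit 0 = 0: acc unchanged = O
  bit 1 = 0: acc unchanged = O
  bit 2 = 1: acc = O + (14, 12) = (14, 12)

4P = (14, 12)


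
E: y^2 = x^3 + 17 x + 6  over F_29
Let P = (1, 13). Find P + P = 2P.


Doubling: s = (3 x1^2 + a) / (2 y1)
s = (3*1^2 + 17) / (2*13) mod 29 = 3
x3 = s^2 - 2 x1 mod 29 = 3^2 - 2*1 = 7
y3 = s (x1 - x3) - y1 mod 29 = 3 * (1 - 7) - 13 = 27

2P = (7, 27)


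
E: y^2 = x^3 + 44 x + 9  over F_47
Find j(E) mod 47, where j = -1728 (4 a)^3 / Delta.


Delta = -16(4 a^3 + 27 b^2) mod 47 = 12
-1728 * (4 a)^3 = -1728 * (4*44)^3 mod 47 = 27
j = 27 * 12^(-1) mod 47 = 14

j = 14 (mod 47)


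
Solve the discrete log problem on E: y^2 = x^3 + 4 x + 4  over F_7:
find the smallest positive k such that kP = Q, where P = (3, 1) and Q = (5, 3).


Enumerate multiples of P until we hit Q = (5, 3):
  1P = (3, 1)
  2P = (5, 3)
Match found at i = 2.

k = 2


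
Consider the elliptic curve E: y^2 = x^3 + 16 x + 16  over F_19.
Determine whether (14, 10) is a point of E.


Check whether y^2 = x^3 + 16 x + 16 (mod 19) for (x, y) = (14, 10).
LHS: y^2 = 10^2 mod 19 = 5
RHS: x^3 + 16 x + 16 = 14^3 + 16*14 + 16 mod 19 = 1
LHS != RHS

No, not on the curve


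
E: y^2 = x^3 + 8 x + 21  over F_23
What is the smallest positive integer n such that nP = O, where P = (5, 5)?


Compute successive multiples of P until we hit O:
  1P = (5, 5)
  2P = (3, 7)
  3P = (16, 6)
  4P = (6, 20)
  5P = (7, 11)
  6P = (20, 19)
  7P = (14, 5)
  8P = (4, 18)
  ... (continuing to 19P)
  19P = O

ord(P) = 19


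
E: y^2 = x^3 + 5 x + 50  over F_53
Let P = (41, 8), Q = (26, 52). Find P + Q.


P != Q, so use the chord formula.
s = (y2 - y1) / (x2 - x1) = (44) / (38) mod 53 = 43
x3 = s^2 - x1 - x2 mod 53 = 43^2 - 41 - 26 = 33
y3 = s (x1 - x3) - y1 mod 53 = 43 * (41 - 33) - 8 = 18

P + Q = (33, 18)


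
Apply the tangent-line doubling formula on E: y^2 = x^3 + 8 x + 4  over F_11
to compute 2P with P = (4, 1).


Doubling: s = (3 x1^2 + a) / (2 y1)
s = (3*4^2 + 8) / (2*1) mod 11 = 6
x3 = s^2 - 2 x1 mod 11 = 6^2 - 2*4 = 6
y3 = s (x1 - x3) - y1 mod 11 = 6 * (4 - 6) - 1 = 9

2P = (6, 9)


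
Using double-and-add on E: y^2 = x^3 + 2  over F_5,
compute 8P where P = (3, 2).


k = 8 = 1000_2 (binary, LSB first: 0001)
Double-and-add from P = (3, 2):
  bit 0 = 0: acc unchanged = O
  bit 1 = 0: acc unchanged = O
  bit 2 = 0: acc unchanged = O
  bit 3 = 1: acc = O + (3, 3) = (3, 3)

8P = (3, 3)


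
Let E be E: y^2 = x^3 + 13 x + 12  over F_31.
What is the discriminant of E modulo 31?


4 a^3 + 27 b^2 = 4*13^3 + 27*12^2 = 8788 + 3888 = 12676
Delta = -16 * (12676) = -202816
Delta mod 31 = 17

Delta = 17 (mod 31)


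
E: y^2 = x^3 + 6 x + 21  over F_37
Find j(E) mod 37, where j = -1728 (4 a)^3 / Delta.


Delta = -16(4 a^3 + 27 b^2) mod 37 = 15
-1728 * (4 a)^3 = -1728 * (4*6)^3 mod 37 = 31
j = 31 * 15^(-1) mod 37 = 7

j = 7 (mod 37)


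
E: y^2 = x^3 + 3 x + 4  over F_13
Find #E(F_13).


For each x in F_13, count y with y^2 = x^3 + 3 x + 4 mod 13:
  x = 0: RHS = 4, y in [2, 11]  -> 2 point(s)
  x = 3: RHS = 1, y in [1, 12]  -> 2 point(s)
  x = 5: RHS = 1, y in [1, 12]  -> 2 point(s)
  x = 6: RHS = 4, y in [2, 11]  -> 2 point(s)
  x = 7: RHS = 4, y in [2, 11]  -> 2 point(s)
  x = 11: RHS = 3, y in [4, 9]  -> 2 point(s)
  x = 12: RHS = 0, y in [0]  -> 1 point(s)
Affine points: 13. Add the point at infinity: total = 14.

#E(F_13) = 14


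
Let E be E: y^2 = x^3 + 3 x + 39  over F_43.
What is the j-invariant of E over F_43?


Delta = -16(4 a^3 + 27 b^2) mod 43 = 3
-1728 * (4 a)^3 = -1728 * (4*3)^3 mod 43 = 22
j = 22 * 3^(-1) mod 43 = 36

j = 36 (mod 43)


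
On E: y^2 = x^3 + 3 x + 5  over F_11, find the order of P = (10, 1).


Compute successive multiples of P until we hit O:
  1P = (10, 1)
  2P = (0, 7)
  3P = (4, 2)
  4P = (1, 3)
  5P = (1, 8)
  6P = (4, 9)
  7P = (0, 4)
  8P = (10, 10)
  ... (continuing to 9P)
  9P = O

ord(P) = 9


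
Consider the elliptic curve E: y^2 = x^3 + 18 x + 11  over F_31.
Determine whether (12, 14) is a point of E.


Check whether y^2 = x^3 + 18 x + 11 (mod 31) for (x, y) = (12, 14).
LHS: y^2 = 14^2 mod 31 = 10
RHS: x^3 + 18 x + 11 = 12^3 + 18*12 + 11 mod 31 = 2
LHS != RHS

No, not on the curve


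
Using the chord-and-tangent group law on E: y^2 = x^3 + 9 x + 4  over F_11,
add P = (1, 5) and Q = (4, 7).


P != Q, so use the chord formula.
s = (y2 - y1) / (x2 - x1) = (2) / (3) mod 11 = 8
x3 = s^2 - x1 - x2 mod 11 = 8^2 - 1 - 4 = 4
y3 = s (x1 - x3) - y1 mod 11 = 8 * (1 - 4) - 5 = 4

P + Q = (4, 4)


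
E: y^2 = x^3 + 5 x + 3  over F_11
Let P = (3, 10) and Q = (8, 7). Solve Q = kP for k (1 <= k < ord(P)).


Enumerate multiples of P until we hit Q = (8, 7):
  1P = (3, 10)
  2P = (8, 4)
  3P = (1, 3)
  4P = (0, 6)
  5P = (0, 5)
  6P = (1, 8)
  7P = (8, 7)
Match found at i = 7.

k = 7


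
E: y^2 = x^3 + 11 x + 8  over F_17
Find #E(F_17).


For each x in F_17, count y with y^2 = x^3 + 11 x + 8 mod 17:
  x = 0: RHS = 8, y in [5, 12]  -> 2 point(s)
  x = 2: RHS = 4, y in [2, 15]  -> 2 point(s)
  x = 3: RHS = 0, y in [0]  -> 1 point(s)
  x = 5: RHS = 1, y in [1, 16]  -> 2 point(s)
  x = 6: RHS = 1, y in [1, 16]  -> 2 point(s)
  x = 8: RHS = 13, y in [8, 9]  -> 2 point(s)
  x = 10: RHS = 13, y in [8, 9]  -> 2 point(s)
  x = 11: RHS = 15, y in [7, 10]  -> 2 point(s)
  x = 12: RHS = 15, y in [7, 10]  -> 2 point(s)
  x = 13: RHS = 2, y in [6, 11]  -> 2 point(s)
  x = 14: RHS = 16, y in [4, 13]  -> 2 point(s)
  x = 16: RHS = 13, y in [8, 9]  -> 2 point(s)
Affine points: 23. Add the point at infinity: total = 24.

#E(F_17) = 24


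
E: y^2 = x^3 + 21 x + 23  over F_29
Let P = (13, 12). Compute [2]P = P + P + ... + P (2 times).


k = 2 = 10_2 (binary, LSB first: 01)
Double-and-add from P = (13, 12):
  bit 0 = 0: acc unchanged = O
  bit 1 = 1: acc = O + (23, 0) = (23, 0)

2P = (23, 0)


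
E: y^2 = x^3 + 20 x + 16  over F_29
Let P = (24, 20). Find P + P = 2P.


Doubling: s = (3 x1^2 + a) / (2 y1)
s = (3*24^2 + 20) / (2*20) mod 29 = 6
x3 = s^2 - 2 x1 mod 29 = 6^2 - 2*24 = 17
y3 = s (x1 - x3) - y1 mod 29 = 6 * (24 - 17) - 20 = 22

2P = (17, 22)


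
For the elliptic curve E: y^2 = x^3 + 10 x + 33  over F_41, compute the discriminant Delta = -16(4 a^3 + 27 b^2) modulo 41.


4 a^3 + 27 b^2 = 4*10^3 + 27*33^2 = 4000 + 29403 = 33403
Delta = -16 * (33403) = -534448
Delta mod 41 = 28

Delta = 28 (mod 41)


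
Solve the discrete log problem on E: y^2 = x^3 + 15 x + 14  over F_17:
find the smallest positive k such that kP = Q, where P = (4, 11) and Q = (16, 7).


Enumerate multiples of P until we hit Q = (16, 7):
  1P = (4, 11)
  2P = (10, 12)
  3P = (12, 16)
  4P = (16, 7)
Match found at i = 4.

k = 4


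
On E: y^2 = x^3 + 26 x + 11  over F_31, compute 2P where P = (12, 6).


Doubling: s = (3 x1^2 + a) / (2 y1)
s = (3*12^2 + 26) / (2*6) mod 31 = 2
x3 = s^2 - 2 x1 mod 31 = 2^2 - 2*12 = 11
y3 = s (x1 - x3) - y1 mod 31 = 2 * (12 - 11) - 6 = 27

2P = (11, 27)


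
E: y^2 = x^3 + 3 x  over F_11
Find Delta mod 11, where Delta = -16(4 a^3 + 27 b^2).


4 a^3 + 27 b^2 = 4*3^3 + 27*0^2 = 108 + 0 = 108
Delta = -16 * (108) = -1728
Delta mod 11 = 10

Delta = 10 (mod 11)


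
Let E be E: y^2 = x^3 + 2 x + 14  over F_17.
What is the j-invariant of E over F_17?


Delta = -16(4 a^3 + 27 b^2) mod 17 = 3
-1728 * (4 a)^3 = -1728 * (4*2)^3 mod 17 = 12
j = 12 * 3^(-1) mod 17 = 4

j = 4 (mod 17)


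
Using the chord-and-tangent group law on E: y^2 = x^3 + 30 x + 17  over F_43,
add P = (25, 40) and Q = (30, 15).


P != Q, so use the chord formula.
s = (y2 - y1) / (x2 - x1) = (18) / (5) mod 43 = 38
x3 = s^2 - x1 - x2 mod 43 = 38^2 - 25 - 30 = 13
y3 = s (x1 - x3) - y1 mod 43 = 38 * (25 - 13) - 40 = 29

P + Q = (13, 29)


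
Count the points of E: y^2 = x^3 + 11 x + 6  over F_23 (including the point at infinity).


For each x in F_23, count y with y^2 = x^3 + 11 x + 6 mod 23:
  x = 0: RHS = 6, y in [11, 12]  -> 2 point(s)
  x = 1: RHS = 18, y in [8, 15]  -> 2 point(s)
  x = 2: RHS = 13, y in [6, 17]  -> 2 point(s)
  x = 5: RHS = 2, y in [5, 18]  -> 2 point(s)
  x = 6: RHS = 12, y in [9, 14]  -> 2 point(s)
  x = 7: RHS = 12, y in [9, 14]  -> 2 point(s)
  x = 8: RHS = 8, y in [10, 13]  -> 2 point(s)
  x = 9: RHS = 6, y in [11, 12]  -> 2 point(s)
  x = 10: RHS = 12, y in [9, 14]  -> 2 point(s)
  x = 11: RHS = 9, y in [3, 20]  -> 2 point(s)
  x = 12: RHS = 3, y in [7, 16]  -> 2 point(s)
  x = 13: RHS = 0, y in [0]  -> 1 point(s)
  x = 14: RHS = 6, y in [11, 12]  -> 2 point(s)
  x = 15: RHS = 4, y in [2, 21]  -> 2 point(s)
  x = 16: RHS = 0, y in [0]  -> 1 point(s)
  x = 17: RHS = 0, y in [0]  -> 1 point(s)
  x = 19: RHS = 13, y in [6, 17]  -> 2 point(s)
Affine points: 31. Add the point at infinity: total = 32.

#E(F_23) = 32


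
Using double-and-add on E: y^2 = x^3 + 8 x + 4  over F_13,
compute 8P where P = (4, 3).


k = 8 = 1000_2 (binary, LSB first: 0001)
Double-and-add from P = (4, 3):
  bit 0 = 0: acc unchanged = O
  bit 1 = 0: acc unchanged = O
  bit 2 = 0: acc unchanged = O
  bit 3 = 1: acc = O + (4, 10) = (4, 10)

8P = (4, 10)


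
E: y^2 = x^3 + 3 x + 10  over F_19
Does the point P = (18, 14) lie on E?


Check whether y^2 = x^3 + 3 x + 10 (mod 19) for (x, y) = (18, 14).
LHS: y^2 = 14^2 mod 19 = 6
RHS: x^3 + 3 x + 10 = 18^3 + 3*18 + 10 mod 19 = 6
LHS = RHS

Yes, on the curve
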